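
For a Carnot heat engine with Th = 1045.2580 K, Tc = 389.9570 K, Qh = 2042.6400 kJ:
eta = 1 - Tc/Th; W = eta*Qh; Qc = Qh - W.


eta = 1 - 389.9570/1045.2580 = 0.6269
W = 0.6269 * 2042.6400 = 1280.5872 kJ
Qc = 2042.6400 - 1280.5872 = 762.0528 kJ

eta = 62.6928%, W = 1280.5872 kJ, Qc = 762.0528 kJ


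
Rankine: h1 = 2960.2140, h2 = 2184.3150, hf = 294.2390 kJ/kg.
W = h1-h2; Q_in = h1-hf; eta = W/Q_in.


W = 775.8990 kJ/kg
Q_in = 2665.9750 kJ/kg
eta = 0.2910 = 29.1038%

eta = 29.1038%


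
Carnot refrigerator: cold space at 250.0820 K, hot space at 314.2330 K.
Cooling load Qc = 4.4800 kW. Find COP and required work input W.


COP = 250.0820 / 64.1510 = 3.8983
W = 4.4800 / 3.8983 = 1.1492 kW

COP = 3.8983, W = 1.1492 kW


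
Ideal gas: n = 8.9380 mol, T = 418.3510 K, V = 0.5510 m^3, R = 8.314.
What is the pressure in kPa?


P = nRT/V = 8.9380 * 8.314 * 418.3510 / 0.5510
= 31087.8854 / 0.5510 = 56420.8446 Pa = 56.4208 kPa

56.4208 kPa


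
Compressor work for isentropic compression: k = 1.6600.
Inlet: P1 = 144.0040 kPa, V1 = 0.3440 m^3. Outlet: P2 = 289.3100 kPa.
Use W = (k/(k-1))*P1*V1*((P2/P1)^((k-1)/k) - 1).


(k-1)/k = 0.3976
(P2/P1)^exp = 1.3197
W = 2.5152 * 144.0040 * 0.3440 * (1.3197 - 1) = 39.8290 kJ

39.8290 kJ


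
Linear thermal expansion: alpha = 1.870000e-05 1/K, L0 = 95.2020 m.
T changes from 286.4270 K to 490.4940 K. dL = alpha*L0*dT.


dT = 204.0670 K
dL = 1.870000e-05 * 95.2020 * 204.0670 = 0.363296 m
L_final = 95.565296 m

dL = 0.363296 m


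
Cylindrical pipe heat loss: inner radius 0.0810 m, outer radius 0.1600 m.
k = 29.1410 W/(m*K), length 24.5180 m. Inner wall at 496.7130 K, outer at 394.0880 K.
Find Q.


dT = 102.6250 K
ln(ro/ri) = 0.6807
Q = 2*pi*29.1410*24.5180*102.6250 / 0.6807 = 676785.5009 W

676785.5009 W


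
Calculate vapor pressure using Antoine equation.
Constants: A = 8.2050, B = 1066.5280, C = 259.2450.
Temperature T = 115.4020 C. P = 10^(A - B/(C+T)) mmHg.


C+T = 374.6470
B/(C+T) = 2.8468
log10(P) = 8.2050 - 2.8468 = 5.3582
P = 10^5.3582 = 228163.1944 mmHg

228163.1944 mmHg


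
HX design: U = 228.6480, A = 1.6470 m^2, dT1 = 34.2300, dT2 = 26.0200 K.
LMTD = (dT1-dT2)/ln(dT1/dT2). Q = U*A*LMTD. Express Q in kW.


LMTD = 29.9376 K
Q = 228.6480 * 1.6470 * 29.9376 = 11274.0030 W = 11.2740 kW

11.2740 kW


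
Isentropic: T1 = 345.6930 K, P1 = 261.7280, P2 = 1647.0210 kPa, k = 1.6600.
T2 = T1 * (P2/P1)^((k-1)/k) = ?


(k-1)/k = 0.3976
(P2/P1)^exp = 2.0779
T2 = 345.6930 * 2.0779 = 718.2989 K

718.2989 K


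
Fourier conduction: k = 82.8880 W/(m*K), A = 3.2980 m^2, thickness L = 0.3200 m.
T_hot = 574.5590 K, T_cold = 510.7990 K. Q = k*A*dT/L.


dT = 63.7600 K
Q = 82.8880 * 3.2980 * 63.7600 / 0.3200 = 54467.9013 W

54467.9013 W


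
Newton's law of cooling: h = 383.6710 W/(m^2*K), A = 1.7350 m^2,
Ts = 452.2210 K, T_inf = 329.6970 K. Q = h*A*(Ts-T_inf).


dT = 122.5240 K
Q = 383.6710 * 1.7350 * 122.5240 = 81560.4512 W

81560.4512 W


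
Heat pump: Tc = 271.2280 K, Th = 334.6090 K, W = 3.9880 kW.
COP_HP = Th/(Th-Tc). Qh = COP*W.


COP = 334.6090 / 63.3810 = 5.2793
Qh = 5.2793 * 3.9880 = 21.0540 kW

COP = 5.2793, Qh = 21.0540 kW


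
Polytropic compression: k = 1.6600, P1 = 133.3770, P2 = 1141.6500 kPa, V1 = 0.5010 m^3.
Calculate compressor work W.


(k-1)/k = 0.3976
(P2/P1)^exp = 2.3482
W = 2.5152 * 133.3770 * 0.5010 * (2.3482 - 1) = 226.5871 kJ

226.5871 kJ


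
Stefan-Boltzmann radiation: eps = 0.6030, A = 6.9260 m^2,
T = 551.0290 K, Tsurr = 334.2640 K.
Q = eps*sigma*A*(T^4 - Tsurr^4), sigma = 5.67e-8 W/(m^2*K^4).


T^4 = 9.2193e+10
Tsurr^4 = 1.2484e+10
Q = 0.6030 * 5.67e-8 * 6.9260 * 7.9709e+10 = 18875.1036 W

18875.1036 W


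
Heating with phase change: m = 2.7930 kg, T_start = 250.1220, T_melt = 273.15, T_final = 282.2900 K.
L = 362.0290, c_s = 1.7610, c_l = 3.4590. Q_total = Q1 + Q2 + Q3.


Q1 (sensible, solid) = 2.7930 * 1.7610 * 23.0280 = 113.2626 kJ
Q2 (latent) = 2.7930 * 362.0290 = 1011.1470 kJ
Q3 (sensible, liquid) = 2.7930 * 3.4590 * 9.1400 = 88.3014 kJ
Q_total = 1212.7110 kJ

1212.7110 kJ


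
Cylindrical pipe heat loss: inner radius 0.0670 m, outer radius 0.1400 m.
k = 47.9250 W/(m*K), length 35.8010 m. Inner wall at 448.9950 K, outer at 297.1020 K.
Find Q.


dT = 151.8930 K
ln(ro/ri) = 0.7369
Q = 2*pi*47.9250*35.8010*151.8930 / 0.7369 = 2221963.9071 W

2221963.9071 W


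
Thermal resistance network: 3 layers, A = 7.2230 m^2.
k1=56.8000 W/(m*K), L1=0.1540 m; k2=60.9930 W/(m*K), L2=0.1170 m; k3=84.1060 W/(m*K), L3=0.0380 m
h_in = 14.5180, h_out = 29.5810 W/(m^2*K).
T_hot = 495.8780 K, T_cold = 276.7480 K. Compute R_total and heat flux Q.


R_conv_in = 1/(14.5180*7.2230) = 0.0095
R_1 = 0.1540/(56.8000*7.2230) = 0.0004
R_2 = 0.1170/(60.9930*7.2230) = 0.0003
R_3 = 0.0380/(84.1060*7.2230) = 6.2552e-05
R_conv_out = 1/(29.5810*7.2230) = 0.0047
R_total = 0.0149 K/W
Q = 219.1300 / 0.0149 = 14687.0429 W

R_total = 0.0149 K/W, Q = 14687.0429 W


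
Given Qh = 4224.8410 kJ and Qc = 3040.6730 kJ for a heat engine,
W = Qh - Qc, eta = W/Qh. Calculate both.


W = 4224.8410 - 3040.6730 = 1184.1680 kJ
eta = 1184.1680 / 4224.8410 = 0.2803 = 28.0287%

W = 1184.1680 kJ, eta = 28.0287%


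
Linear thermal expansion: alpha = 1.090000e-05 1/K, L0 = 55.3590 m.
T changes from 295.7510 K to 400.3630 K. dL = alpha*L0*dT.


dT = 104.6120 K
dL = 1.090000e-05 * 55.3590 * 104.6120 = 0.063124 m
L_final = 55.422124 m

dL = 0.063124 m


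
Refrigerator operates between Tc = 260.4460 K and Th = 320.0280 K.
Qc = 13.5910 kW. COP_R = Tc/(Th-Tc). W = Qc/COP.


COP = 260.4460 / 59.5820 = 4.3712
W = 13.5910 / 4.3712 = 3.1092 kW

COP = 4.3712, W = 3.1092 kW


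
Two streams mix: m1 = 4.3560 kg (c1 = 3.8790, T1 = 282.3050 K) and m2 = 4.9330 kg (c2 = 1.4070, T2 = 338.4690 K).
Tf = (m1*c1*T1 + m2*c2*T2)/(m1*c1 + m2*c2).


num = 7119.3084
den = 23.8377
Tf = 298.6581 K

298.6581 K


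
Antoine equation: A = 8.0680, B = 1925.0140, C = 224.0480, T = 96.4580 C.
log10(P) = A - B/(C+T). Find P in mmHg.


C+T = 320.5060
B/(C+T) = 6.0062
log10(P) = 8.0680 - 6.0062 = 2.0618
P = 10^2.0618 = 115.2998 mmHg

115.2998 mmHg


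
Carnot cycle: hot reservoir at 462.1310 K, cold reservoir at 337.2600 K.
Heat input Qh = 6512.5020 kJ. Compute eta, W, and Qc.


eta = 1 - 337.2600/462.1310 = 0.2702
W = 0.2702 * 6512.5020 = 1759.7232 kJ
Qc = 6512.5020 - 1759.7232 = 4752.7788 kJ

eta = 27.0207%, W = 1759.7232 kJ, Qc = 4752.7788 kJ


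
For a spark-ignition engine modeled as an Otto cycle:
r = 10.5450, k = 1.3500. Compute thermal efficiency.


r^(k-1) = 2.2807
eta = 1 - 1/2.2807 = 0.5615 = 56.1536%

56.1536%


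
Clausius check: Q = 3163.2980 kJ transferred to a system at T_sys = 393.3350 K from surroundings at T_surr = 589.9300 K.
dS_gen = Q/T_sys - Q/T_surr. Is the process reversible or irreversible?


dS_sys = 3163.2980/393.3350 = 8.0422 kJ/K
dS_surr = -3163.2980/589.9300 = -5.3622 kJ/K
dS_gen = 8.0422 - 5.3622 = 2.6801 kJ/K (irreversible)

dS_gen = 2.6801 kJ/K, irreversible


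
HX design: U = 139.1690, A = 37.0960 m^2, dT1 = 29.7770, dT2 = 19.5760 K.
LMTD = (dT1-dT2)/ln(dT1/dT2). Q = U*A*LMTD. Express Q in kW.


LMTD = 24.3210 K
Q = 139.1690 * 37.0960 * 24.3210 = 125559.8592 W = 125.5599 kW

125.5599 kW


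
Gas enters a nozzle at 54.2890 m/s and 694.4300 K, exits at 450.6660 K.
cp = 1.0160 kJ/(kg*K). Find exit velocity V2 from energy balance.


dT = 243.7640 K
2*cp*1000*dT = 495328.4480
V1^2 = 2947.2955
V2 = sqrt(498275.7435) = 705.8865 m/s

705.8865 m/s


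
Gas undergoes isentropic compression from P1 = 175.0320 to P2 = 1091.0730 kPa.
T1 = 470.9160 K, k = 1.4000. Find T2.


(k-1)/k = 0.2857
(P2/P1)^exp = 1.6868
T2 = 470.9160 * 1.6868 = 794.3483 K

794.3483 K


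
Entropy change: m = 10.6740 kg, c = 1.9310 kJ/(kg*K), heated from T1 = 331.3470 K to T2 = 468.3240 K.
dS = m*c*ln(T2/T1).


T2/T1 = 1.4134
ln(T2/T1) = 0.3460
dS = 10.6740 * 1.9310 * 0.3460 = 7.1315 kJ/K

7.1315 kJ/K


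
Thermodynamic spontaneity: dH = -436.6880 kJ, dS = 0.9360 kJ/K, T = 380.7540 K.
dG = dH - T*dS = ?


T*dS = 380.7540 * 0.9360 = 356.3857 kJ
dG = -436.6880 - 356.3857 = -793.0737 kJ (spontaneous)

dG = -793.0737 kJ, spontaneous


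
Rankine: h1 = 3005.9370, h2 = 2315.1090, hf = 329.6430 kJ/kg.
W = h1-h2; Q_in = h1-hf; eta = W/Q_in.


W = 690.8280 kJ/kg
Q_in = 2676.2940 kJ/kg
eta = 0.2581 = 25.8129%

eta = 25.8129%


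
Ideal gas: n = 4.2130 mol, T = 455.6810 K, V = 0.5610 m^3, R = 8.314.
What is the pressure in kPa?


P = nRT/V = 4.2130 * 8.314 * 455.6810 / 0.5610
= 15961.0846 / 0.5610 = 28451.1312 Pa = 28.4511 kPa

28.4511 kPa


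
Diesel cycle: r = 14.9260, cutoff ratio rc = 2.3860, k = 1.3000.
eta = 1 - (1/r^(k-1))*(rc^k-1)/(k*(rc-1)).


r^(k-1) = 2.2500
rc^k = 3.0972
eta = 0.4827 = 48.2687%

48.2687%


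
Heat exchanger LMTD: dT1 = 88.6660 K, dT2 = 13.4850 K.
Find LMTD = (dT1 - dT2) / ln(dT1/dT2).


dT1/dT2 = 6.5752
ln(dT1/dT2) = 1.8833
LMTD = 75.1810 / 1.8833 = 39.9199 K

39.9199 K


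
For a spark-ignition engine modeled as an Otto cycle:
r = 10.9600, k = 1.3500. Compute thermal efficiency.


r^(k-1) = 2.3117
eta = 1 - 1/2.3117 = 0.5674 = 56.7420%

56.7420%


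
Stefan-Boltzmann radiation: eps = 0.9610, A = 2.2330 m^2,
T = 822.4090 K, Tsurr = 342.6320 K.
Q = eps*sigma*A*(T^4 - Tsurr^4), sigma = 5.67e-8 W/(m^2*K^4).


T^4 = 4.5746e+11
Tsurr^4 = 1.3782e+10
Q = 0.9610 * 5.67e-8 * 2.2330 * 4.4368e+11 = 53983.5350 W

53983.5350 W


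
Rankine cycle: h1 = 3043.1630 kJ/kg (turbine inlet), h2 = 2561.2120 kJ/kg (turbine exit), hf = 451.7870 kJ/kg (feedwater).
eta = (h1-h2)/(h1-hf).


W = 481.9510 kJ/kg
Q_in = 2591.3760 kJ/kg
eta = 0.1860 = 18.5983%

eta = 18.5983%


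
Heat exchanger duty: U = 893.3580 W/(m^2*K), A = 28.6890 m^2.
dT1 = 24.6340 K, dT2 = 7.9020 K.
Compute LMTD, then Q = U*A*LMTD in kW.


LMTD = 14.7158 K
Q = 893.3580 * 28.6890 * 14.7158 = 377158.4650 W = 377.1585 kW

377.1585 kW


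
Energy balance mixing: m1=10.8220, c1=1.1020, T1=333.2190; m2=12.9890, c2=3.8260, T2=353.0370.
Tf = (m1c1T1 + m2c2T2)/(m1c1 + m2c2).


num = 21518.4142
den = 61.6218
Tf = 349.2016 K

349.2016 K


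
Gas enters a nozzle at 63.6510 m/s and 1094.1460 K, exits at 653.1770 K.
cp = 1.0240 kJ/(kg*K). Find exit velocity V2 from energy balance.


dT = 440.9690 K
2*cp*1000*dT = 903104.5120
V1^2 = 4051.4498
V2 = sqrt(907155.9618) = 952.4474 m/s

952.4474 m/s


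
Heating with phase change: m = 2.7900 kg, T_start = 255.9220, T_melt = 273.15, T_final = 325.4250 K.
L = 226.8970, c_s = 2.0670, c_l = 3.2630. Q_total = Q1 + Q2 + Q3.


Q1 (sensible, solid) = 2.7900 * 2.0670 * 17.2280 = 99.3527 kJ
Q2 (latent) = 2.7900 * 226.8970 = 633.0426 kJ
Q3 (sensible, liquid) = 2.7900 * 3.2630 * 52.2750 = 475.8996 kJ
Q_total = 1208.2949 kJ

1208.2949 kJ


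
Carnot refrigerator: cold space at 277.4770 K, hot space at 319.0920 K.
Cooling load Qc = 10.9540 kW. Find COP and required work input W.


COP = 277.4770 / 41.6150 = 6.6677
W = 10.9540 / 6.6677 = 1.6428 kW

COP = 6.6677, W = 1.6428 kW


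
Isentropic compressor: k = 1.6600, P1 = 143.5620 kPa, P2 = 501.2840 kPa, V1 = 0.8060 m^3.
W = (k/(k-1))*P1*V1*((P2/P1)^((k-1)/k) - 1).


(k-1)/k = 0.3976
(P2/P1)^exp = 1.6440
W = 2.5152 * 143.5620 * 0.8060 * (1.6440 - 1) = 187.4319 kJ

187.4319 kJ


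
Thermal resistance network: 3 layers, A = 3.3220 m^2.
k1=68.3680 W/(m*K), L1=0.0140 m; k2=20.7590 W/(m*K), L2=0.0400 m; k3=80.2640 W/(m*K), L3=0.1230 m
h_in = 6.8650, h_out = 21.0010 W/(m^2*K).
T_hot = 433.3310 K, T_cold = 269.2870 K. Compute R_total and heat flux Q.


R_conv_in = 1/(6.8650*3.3220) = 0.0438
R_1 = 0.0140/(68.3680*3.3220) = 6.1642e-05
R_2 = 0.0400/(20.7590*3.3220) = 0.0006
R_3 = 0.1230/(80.2640*3.3220) = 0.0005
R_conv_out = 1/(21.0010*3.3220) = 0.0143
R_total = 0.0593 K/W
Q = 164.0440 / 0.0593 = 2767.0051 W

R_total = 0.0593 K/W, Q = 2767.0051 W


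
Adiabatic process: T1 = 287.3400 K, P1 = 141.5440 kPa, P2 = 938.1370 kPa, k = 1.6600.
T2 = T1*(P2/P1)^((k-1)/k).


(k-1)/k = 0.3976
(P2/P1)^exp = 2.1211
T2 = 287.3400 * 2.1211 = 609.4903 K

609.4903 K


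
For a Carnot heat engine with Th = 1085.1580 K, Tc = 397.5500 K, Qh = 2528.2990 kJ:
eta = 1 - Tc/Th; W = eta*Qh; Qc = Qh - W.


eta = 1 - 397.5500/1085.1580 = 0.6336
W = 0.6336 * 2528.2990 = 1602.0511 kJ
Qc = 2528.2990 - 1602.0511 = 926.2479 kJ

eta = 63.3648%, W = 1602.0511 kJ, Qc = 926.2479 kJ


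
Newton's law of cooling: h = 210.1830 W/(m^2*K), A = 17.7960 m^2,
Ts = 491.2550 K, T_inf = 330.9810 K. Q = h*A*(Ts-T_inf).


dT = 160.2740 K
Q = 210.1830 * 17.7960 * 160.2740 = 599491.5410 W

599491.5410 W


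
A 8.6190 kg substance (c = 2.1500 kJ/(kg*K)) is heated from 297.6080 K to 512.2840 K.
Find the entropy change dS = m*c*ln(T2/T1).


T2/T1 = 1.7213
ln(T2/T1) = 0.5431
dS = 8.6190 * 2.1500 * 0.5431 = 10.0641 kJ/K

10.0641 kJ/K


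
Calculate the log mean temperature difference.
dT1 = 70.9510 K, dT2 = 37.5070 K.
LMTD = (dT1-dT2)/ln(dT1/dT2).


dT1/dT2 = 1.8917
ln(dT1/dT2) = 0.6375
LMTD = 33.4440 / 0.6375 = 52.4643 K

52.4643 K


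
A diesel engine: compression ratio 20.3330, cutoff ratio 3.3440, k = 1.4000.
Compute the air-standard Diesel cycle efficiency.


r^(k-1) = 3.3364
rc^k = 5.4197
eta = 0.5963 = 59.6333%

59.6333%


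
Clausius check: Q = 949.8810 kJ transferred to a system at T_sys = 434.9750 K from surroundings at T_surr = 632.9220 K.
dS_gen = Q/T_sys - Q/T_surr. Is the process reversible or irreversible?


dS_sys = 949.8810/434.9750 = 2.1838 kJ/K
dS_surr = -949.8810/632.9220 = -1.5008 kJ/K
dS_gen = 2.1838 - 1.5008 = 0.6830 kJ/K (irreversible)

dS_gen = 0.6830 kJ/K, irreversible


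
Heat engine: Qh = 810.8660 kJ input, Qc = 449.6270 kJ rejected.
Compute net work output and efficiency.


W = 810.8660 - 449.6270 = 361.2390 kJ
eta = 361.2390 / 810.8660 = 0.4455 = 44.5498%

W = 361.2390 kJ, eta = 44.5498%


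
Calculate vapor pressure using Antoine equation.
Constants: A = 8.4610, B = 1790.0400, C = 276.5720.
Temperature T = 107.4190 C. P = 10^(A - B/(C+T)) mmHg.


C+T = 383.9910
B/(C+T) = 4.6617
log10(P) = 8.4610 - 4.6617 = 3.7993
P = 10^3.7993 = 6299.8215 mmHg

6299.8215 mmHg


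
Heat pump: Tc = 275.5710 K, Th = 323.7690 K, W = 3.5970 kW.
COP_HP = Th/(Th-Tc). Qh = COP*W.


COP = 323.7690 / 48.1980 = 6.7175
Qh = 6.7175 * 3.5970 = 24.1628 kW

COP = 6.7175, Qh = 24.1628 kW


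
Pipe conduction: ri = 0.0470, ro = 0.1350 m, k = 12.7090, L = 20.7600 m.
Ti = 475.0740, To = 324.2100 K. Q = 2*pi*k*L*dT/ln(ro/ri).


dT = 150.8640 K
ln(ro/ri) = 1.0551
Q = 2*pi*12.7090*20.7600*150.8640 / 1.0551 = 237027.8659 W

237027.8659 W


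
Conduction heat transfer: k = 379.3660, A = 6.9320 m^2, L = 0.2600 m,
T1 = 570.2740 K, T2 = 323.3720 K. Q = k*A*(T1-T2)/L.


dT = 246.9020 K
Q = 379.3660 * 6.9320 * 246.9020 / 0.2600 = 2497285.6372 W

2497285.6372 W


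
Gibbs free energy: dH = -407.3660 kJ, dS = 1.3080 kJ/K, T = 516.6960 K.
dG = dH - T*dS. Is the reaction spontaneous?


T*dS = 516.6960 * 1.3080 = 675.8384 kJ
dG = -407.3660 - 675.8384 = -1083.2044 kJ (spontaneous)

dG = -1083.2044 kJ, spontaneous


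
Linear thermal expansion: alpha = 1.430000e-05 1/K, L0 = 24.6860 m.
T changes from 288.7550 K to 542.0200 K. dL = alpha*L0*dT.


dT = 253.2650 K
dL = 1.430000e-05 * 24.6860 * 253.2650 = 0.089405 m
L_final = 24.775405 m

dL = 0.089405 m


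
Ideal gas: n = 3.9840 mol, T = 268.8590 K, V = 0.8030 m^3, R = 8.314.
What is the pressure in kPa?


P = nRT/V = 3.9840 * 8.314 * 268.8590 / 0.8030
= 8905.4102 / 0.8030 = 11090.1746 Pa = 11.0902 kPa

11.0902 kPa


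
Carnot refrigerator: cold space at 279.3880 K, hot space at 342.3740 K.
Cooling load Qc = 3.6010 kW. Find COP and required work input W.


COP = 279.3880 / 62.9860 = 4.4357
W = 3.6010 / 4.4357 = 0.8118 kW

COP = 4.4357, W = 0.8118 kW


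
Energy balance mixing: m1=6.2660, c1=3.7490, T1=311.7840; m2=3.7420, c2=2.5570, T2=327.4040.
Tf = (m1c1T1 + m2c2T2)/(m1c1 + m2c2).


num = 10456.8886
den = 33.0595
Tf = 316.3048 K

316.3048 K


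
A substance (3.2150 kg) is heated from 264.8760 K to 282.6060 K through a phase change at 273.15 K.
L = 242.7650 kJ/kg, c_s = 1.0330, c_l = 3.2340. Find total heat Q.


Q1 (sensible, solid) = 3.2150 * 1.0330 * 8.2740 = 27.4787 kJ
Q2 (latent) = 3.2150 * 242.7650 = 780.4895 kJ
Q3 (sensible, liquid) = 3.2150 * 3.2340 * 9.4560 = 98.3170 kJ
Q_total = 906.2852 kJ

906.2852 kJ


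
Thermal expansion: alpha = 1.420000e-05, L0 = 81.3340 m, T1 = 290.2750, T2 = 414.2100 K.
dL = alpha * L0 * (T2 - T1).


dT = 123.9350 K
dL = 1.420000e-05 * 81.3340 * 123.9350 = 0.143138 m
L_final = 81.477138 m

dL = 0.143138 m


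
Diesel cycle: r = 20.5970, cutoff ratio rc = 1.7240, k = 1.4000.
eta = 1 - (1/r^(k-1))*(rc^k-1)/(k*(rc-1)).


r^(k-1) = 3.3537
rc^k = 2.1436
eta = 0.6636 = 66.3565%

66.3565%


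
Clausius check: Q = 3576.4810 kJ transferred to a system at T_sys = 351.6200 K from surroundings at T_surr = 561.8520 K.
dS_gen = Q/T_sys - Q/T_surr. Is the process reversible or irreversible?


dS_sys = 3576.4810/351.6200 = 10.1714 kJ/K
dS_surr = -3576.4810/561.8520 = -6.3655 kJ/K
dS_gen = 10.1714 - 6.3655 = 3.8059 kJ/K (irreversible)

dS_gen = 3.8059 kJ/K, irreversible


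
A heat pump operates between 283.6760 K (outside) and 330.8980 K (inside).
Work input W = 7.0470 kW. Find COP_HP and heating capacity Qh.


COP = 330.8980 / 47.2220 = 7.0073
Qh = 7.0073 * 7.0470 = 49.3803 kW

COP = 7.0073, Qh = 49.3803 kW


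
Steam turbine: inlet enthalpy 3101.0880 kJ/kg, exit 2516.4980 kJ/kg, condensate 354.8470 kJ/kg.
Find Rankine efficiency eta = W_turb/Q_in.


W = 584.5900 kJ/kg
Q_in = 2746.2410 kJ/kg
eta = 0.2129 = 21.2869%

eta = 21.2869%


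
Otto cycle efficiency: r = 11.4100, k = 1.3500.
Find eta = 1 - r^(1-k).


r^(k-1) = 2.3445
eta = 1 - 1/2.3445 = 0.5735 = 57.3470%

57.3470%


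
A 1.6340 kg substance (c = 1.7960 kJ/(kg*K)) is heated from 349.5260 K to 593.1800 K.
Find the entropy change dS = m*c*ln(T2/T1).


T2/T1 = 1.6971
ln(T2/T1) = 0.5289
dS = 1.6340 * 1.7960 * 0.5289 = 1.5522 kJ/K

1.5522 kJ/K


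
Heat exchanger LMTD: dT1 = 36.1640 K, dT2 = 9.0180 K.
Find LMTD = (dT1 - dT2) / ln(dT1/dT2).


dT1/dT2 = 4.0102
ln(dT1/dT2) = 1.3888
LMTD = 27.1460 / 1.3888 = 19.5458 K

19.5458 K


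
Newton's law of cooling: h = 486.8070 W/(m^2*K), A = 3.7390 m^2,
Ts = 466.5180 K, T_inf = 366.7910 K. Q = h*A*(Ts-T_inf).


dT = 99.7270 K
Q = 486.8070 * 3.7390 * 99.7270 = 181520.2305 W

181520.2305 W


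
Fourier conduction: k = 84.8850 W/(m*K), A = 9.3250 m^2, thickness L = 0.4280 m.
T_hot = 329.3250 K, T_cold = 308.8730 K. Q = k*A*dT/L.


dT = 20.4520 K
Q = 84.8850 * 9.3250 * 20.4520 / 0.4280 = 37824.3792 W

37824.3792 W


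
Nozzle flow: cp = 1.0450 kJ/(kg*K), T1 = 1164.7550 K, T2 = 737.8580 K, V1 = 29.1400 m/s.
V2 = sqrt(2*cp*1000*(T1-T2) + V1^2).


dT = 426.8970 K
2*cp*1000*dT = 892214.7300
V1^2 = 849.1396
V2 = sqrt(893063.8696) = 945.0206 m/s

945.0206 m/s


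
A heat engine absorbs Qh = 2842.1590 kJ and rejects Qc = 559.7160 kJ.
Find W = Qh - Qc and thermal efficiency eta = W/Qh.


W = 2842.1590 - 559.7160 = 2282.4430 kJ
eta = 2282.4430 / 2842.1590 = 0.8031 = 80.3067%

W = 2282.4430 kJ, eta = 80.3067%


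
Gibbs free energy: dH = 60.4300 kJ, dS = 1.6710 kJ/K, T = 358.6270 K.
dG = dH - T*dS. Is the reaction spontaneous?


T*dS = 358.6270 * 1.6710 = 599.2657 kJ
dG = 60.4300 - 599.2657 = -538.8357 kJ (spontaneous)

dG = -538.8357 kJ, spontaneous


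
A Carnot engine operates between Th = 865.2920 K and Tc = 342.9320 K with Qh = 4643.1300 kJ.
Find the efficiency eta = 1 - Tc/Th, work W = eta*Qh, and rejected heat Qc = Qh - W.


eta = 1 - 342.9320/865.2920 = 0.6037
W = 0.6037 * 4643.1300 = 2802.9675 kJ
Qc = 4643.1300 - 2802.9675 = 1840.1625 kJ

eta = 60.3681%, W = 2802.9675 kJ, Qc = 1840.1625 kJ


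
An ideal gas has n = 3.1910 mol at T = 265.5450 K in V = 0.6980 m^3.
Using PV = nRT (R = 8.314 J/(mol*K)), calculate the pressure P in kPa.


P = nRT/V = 3.1910 * 8.314 * 265.5450 / 0.6980
= 7044.9019 / 0.6980 = 10092.9827 Pa = 10.0930 kPa

10.0930 kPa


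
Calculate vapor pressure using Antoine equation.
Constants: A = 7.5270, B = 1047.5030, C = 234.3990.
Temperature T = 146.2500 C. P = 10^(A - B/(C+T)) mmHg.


C+T = 380.6490
B/(C+T) = 2.7519
log10(P) = 7.5270 - 2.7519 = 4.7751
P = 10^4.7751 = 59581.7275 mmHg

59581.7275 mmHg


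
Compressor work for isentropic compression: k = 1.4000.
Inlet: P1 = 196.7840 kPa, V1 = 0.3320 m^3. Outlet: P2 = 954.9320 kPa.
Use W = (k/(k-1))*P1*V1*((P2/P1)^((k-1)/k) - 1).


(k-1)/k = 0.2857
(P2/P1)^exp = 1.5703
W = 3.5000 * 196.7840 * 0.3320 * (1.5703 - 1) = 130.4168 kJ

130.4168 kJ


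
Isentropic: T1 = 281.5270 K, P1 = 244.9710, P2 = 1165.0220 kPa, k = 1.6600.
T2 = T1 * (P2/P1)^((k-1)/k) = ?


(k-1)/k = 0.3976
(P2/P1)^exp = 1.8589
T2 = 281.5270 * 1.8589 = 523.3304 K

523.3304 K


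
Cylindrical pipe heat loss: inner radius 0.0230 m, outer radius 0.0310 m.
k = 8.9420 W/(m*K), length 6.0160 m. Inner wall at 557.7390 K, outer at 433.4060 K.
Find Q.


dT = 124.3330 K
ln(ro/ri) = 0.2985
Q = 2*pi*8.9420*6.0160*124.3330 / 0.2985 = 140790.9178 W

140790.9178 W


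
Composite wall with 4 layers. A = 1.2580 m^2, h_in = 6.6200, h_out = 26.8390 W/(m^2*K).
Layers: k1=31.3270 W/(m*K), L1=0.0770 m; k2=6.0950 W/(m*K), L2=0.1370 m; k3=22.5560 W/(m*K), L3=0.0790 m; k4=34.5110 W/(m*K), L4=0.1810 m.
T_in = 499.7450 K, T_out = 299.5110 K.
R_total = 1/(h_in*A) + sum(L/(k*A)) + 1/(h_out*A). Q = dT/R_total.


R_conv_in = 1/(6.6200*1.2580) = 0.1201
R_1 = 0.0770/(31.3270*1.2580) = 0.0020
R_2 = 0.1370/(6.0950*1.2580) = 0.0179
R_3 = 0.0790/(22.5560*1.2580) = 0.0028
R_4 = 0.1810/(34.5110*1.2580) = 0.0042
R_conv_out = 1/(26.8390*1.2580) = 0.0296
R_total = 0.1765 K/W
Q = 200.2340 / 0.1765 = 1134.6639 W

R_total = 0.1765 K/W, Q = 1134.6639 W


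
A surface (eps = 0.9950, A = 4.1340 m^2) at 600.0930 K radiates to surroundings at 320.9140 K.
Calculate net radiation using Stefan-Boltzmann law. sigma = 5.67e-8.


T^4 = 1.2968e+11
Tsurr^4 = 1.0606e+10
Q = 0.9950 * 5.67e-8 * 4.1340 * 1.1907e+11 = 27771.1994 W

27771.1994 W


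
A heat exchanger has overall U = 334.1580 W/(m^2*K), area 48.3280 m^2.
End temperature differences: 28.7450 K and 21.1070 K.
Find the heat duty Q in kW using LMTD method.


LMTD = 24.7297 K
Q = 334.1580 * 48.3280 * 24.7297 = 399364.9421 W = 399.3649 kW

399.3649 kW


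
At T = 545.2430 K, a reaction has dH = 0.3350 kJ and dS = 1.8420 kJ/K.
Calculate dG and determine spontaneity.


T*dS = 545.2430 * 1.8420 = 1004.3376 kJ
dG = 0.3350 - 1004.3376 = -1004.0026 kJ (spontaneous)

dG = -1004.0026 kJ, spontaneous


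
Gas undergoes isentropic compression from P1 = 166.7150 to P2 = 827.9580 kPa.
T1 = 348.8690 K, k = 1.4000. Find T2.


(k-1)/k = 0.2857
(P2/P1)^exp = 1.5808
T2 = 348.8690 * 1.5808 = 551.4792 K

551.4792 K


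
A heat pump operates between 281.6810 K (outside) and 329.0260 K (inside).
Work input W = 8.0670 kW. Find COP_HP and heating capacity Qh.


COP = 329.0260 / 47.3450 = 6.9495
Qh = 6.9495 * 8.0670 = 56.0619 kW

COP = 6.9495, Qh = 56.0619 kW


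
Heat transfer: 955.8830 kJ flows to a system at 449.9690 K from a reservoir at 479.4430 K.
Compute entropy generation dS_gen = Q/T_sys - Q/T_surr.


dS_sys = 955.8830/449.9690 = 2.1243 kJ/K
dS_surr = -955.8830/479.4430 = -1.9937 kJ/K
dS_gen = 2.1243 - 1.9937 = 0.1306 kJ/K (irreversible)

dS_gen = 0.1306 kJ/K, irreversible


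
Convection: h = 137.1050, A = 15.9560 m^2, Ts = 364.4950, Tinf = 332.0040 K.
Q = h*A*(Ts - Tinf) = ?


dT = 32.4910 K
Q = 137.1050 * 15.9560 * 32.4910 = 71078.8510 W

71078.8510 W


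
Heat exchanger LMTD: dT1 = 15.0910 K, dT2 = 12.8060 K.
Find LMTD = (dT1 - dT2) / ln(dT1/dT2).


dT1/dT2 = 1.1784
ln(dT1/dT2) = 0.1642
LMTD = 2.2850 / 0.1642 = 13.9173 K

13.9173 K


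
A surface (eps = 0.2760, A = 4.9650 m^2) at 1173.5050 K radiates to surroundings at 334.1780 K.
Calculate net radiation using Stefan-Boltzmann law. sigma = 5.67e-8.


T^4 = 1.8964e+12
Tsurr^4 = 1.2471e+10
Q = 0.2760 * 5.67e-8 * 4.9650 * 1.8840e+12 = 146381.3520 W

146381.3520 W


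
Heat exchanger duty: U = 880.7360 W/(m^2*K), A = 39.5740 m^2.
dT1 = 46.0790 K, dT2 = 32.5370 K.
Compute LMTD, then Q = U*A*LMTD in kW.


LMTD = 38.9161 K
Q = 880.7360 * 39.5740 * 38.9161 = 1356391.1832 W = 1356.3912 kW

1356.3912 kW


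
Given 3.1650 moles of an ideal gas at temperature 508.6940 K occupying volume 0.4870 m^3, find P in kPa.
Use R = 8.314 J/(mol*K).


P = nRT/V = 3.1650 * 8.314 * 508.6940 / 0.4870
= 13385.6773 / 0.4870 = 27485.9903 Pa = 27.4860 kPa

27.4860 kPa


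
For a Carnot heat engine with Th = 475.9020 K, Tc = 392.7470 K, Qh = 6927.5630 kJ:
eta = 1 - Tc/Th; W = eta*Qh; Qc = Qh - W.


eta = 1 - 392.7470/475.9020 = 0.1747
W = 0.1747 * 6927.5630 = 1210.4625 kJ
Qc = 6927.5630 - 1210.4625 = 5717.1005 kJ

eta = 17.4731%, W = 1210.4625 kJ, Qc = 5717.1005 kJ


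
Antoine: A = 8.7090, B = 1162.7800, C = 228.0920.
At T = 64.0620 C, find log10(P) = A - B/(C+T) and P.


C+T = 292.1540
B/(C+T) = 3.9800
log10(P) = 8.7090 - 3.9800 = 4.7290
P = 10^4.7290 = 53576.6761 mmHg

53576.6761 mmHg


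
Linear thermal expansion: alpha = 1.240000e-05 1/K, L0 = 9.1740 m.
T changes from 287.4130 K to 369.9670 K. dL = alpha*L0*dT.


dT = 82.5540 K
dL = 1.240000e-05 * 9.1740 * 82.5540 = 0.009391 m
L_final = 9.183391 m

dL = 0.009391 m


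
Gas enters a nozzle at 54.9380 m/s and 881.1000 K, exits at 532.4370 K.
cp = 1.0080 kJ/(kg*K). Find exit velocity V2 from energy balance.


dT = 348.6630 K
2*cp*1000*dT = 702904.6080
V1^2 = 3018.1838
V2 = sqrt(705922.7918) = 840.1921 m/s

840.1921 m/s


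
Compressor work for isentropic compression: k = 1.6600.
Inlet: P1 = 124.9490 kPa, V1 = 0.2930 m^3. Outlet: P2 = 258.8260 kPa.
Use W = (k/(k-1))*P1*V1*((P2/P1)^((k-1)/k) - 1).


(k-1)/k = 0.3976
(P2/P1)^exp = 1.3358
W = 2.5152 * 124.9490 * 0.2930 * (1.3358 - 1) = 30.9223 kJ

30.9223 kJ


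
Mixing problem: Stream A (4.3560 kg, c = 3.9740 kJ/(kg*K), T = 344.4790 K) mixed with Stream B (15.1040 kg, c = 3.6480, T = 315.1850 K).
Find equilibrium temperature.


num = 23329.6896
den = 72.4101
Tf = 322.1882 K

322.1882 K


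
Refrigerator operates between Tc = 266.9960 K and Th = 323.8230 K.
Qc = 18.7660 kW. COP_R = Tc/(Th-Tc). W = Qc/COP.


COP = 266.9960 / 56.8270 = 4.6984
W = 18.7660 / 4.6984 = 3.9941 kW

COP = 4.6984, W = 3.9941 kW


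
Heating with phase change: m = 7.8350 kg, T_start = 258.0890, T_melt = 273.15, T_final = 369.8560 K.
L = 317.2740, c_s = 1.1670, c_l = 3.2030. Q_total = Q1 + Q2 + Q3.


Q1 (sensible, solid) = 7.8350 * 1.1670 * 15.0610 = 137.7094 kJ
Q2 (latent) = 7.8350 * 317.2740 = 2485.8418 kJ
Q3 (sensible, liquid) = 7.8350 * 3.2030 * 96.7060 = 2426.8859 kJ
Q_total = 5050.4371 kJ

5050.4371 kJ


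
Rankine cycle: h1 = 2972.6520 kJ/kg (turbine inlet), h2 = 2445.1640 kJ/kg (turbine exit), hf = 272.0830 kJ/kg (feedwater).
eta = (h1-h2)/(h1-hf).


W = 527.4880 kJ/kg
Q_in = 2700.5690 kJ/kg
eta = 0.1953 = 19.5325%

eta = 19.5325%


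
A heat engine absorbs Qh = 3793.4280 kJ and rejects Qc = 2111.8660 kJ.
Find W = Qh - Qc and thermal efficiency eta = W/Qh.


W = 3793.4280 - 2111.8660 = 1681.5620 kJ
eta = 1681.5620 / 3793.4280 = 0.4433 = 44.3283%

W = 1681.5620 kJ, eta = 44.3283%


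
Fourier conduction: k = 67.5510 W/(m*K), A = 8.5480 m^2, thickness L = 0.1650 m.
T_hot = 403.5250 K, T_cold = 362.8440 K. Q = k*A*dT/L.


dT = 40.6810 K
Q = 67.5510 * 8.5480 * 40.6810 / 0.1650 = 142365.2424 W

142365.2424 W


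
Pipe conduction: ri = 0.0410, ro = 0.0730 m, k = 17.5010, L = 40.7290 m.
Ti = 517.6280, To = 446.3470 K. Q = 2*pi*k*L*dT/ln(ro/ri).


dT = 71.2810 K
ln(ro/ri) = 0.5769
Q = 2*pi*17.5010*40.7290*71.2810 / 0.5769 = 553387.3533 W

553387.3533 W


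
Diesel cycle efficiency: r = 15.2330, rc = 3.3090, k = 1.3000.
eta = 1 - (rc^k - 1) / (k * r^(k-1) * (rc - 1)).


r^(k-1) = 2.2638
rc^k = 4.7381
eta = 0.4499 = 44.9889%

44.9889%


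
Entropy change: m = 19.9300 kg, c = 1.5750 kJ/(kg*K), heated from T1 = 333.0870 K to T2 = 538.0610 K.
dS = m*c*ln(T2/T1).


T2/T1 = 1.6154
ln(T2/T1) = 0.4796
dS = 19.9300 * 1.5750 * 0.4796 = 15.0535 kJ/K

15.0535 kJ/K


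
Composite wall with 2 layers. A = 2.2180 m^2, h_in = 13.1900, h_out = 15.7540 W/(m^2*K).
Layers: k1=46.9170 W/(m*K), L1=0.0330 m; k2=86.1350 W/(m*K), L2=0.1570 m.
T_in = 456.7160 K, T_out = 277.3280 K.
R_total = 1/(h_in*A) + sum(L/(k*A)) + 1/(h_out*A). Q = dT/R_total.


R_conv_in = 1/(13.1900*2.2180) = 0.0342
R_1 = 0.0330/(46.9170*2.2180) = 0.0003
R_2 = 0.1570/(86.1350*2.2180) = 0.0008
R_conv_out = 1/(15.7540*2.2180) = 0.0286
R_total = 0.0639 K/W
Q = 179.3880 / 0.0639 = 2805.6048 W

R_total = 0.0639 K/W, Q = 2805.6048 W


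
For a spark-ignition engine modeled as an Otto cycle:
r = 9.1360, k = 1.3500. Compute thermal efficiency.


r^(k-1) = 2.1690
eta = 1 - 1/2.1690 = 0.5390 = 53.8963%

53.8963%


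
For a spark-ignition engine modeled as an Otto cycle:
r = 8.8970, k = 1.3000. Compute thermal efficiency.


r^(k-1) = 1.9265
eta = 1 - 1/1.9265 = 0.4809 = 48.0929%

48.0929%


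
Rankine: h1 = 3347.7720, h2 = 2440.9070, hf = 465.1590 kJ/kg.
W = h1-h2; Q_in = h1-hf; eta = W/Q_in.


W = 906.8650 kJ/kg
Q_in = 2882.6130 kJ/kg
eta = 0.3146 = 31.4598%

eta = 31.4598%


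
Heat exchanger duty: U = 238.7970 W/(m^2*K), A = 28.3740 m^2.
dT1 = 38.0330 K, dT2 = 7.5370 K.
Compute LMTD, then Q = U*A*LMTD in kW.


LMTD = 18.8406 K
Q = 238.7970 * 28.3740 * 18.8406 = 127657.0282 W = 127.6570 kW

127.6570 kW


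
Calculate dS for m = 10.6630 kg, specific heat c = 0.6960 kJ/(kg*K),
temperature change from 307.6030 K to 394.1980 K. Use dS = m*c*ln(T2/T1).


T2/T1 = 1.2815
ln(T2/T1) = 0.2480
dS = 10.6630 * 0.6960 * 0.2480 = 1.8408 kJ/K

1.8408 kJ/K


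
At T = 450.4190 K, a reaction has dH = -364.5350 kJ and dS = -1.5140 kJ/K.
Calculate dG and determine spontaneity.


T*dS = 450.4190 * -1.5140 = -681.9344 kJ
dG = -364.5350 + 681.9344 = 317.3994 kJ (non-spontaneous)

dG = 317.3994 kJ, non-spontaneous


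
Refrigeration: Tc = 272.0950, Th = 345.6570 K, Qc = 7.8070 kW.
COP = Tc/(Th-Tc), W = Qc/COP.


COP = 272.0950 / 73.5620 = 3.6989
W = 7.8070 / 3.6989 = 2.1107 kW

COP = 3.6989, W = 2.1107 kW


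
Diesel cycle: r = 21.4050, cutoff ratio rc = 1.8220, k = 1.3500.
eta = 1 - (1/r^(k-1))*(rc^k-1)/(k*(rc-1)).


r^(k-1) = 2.9220
rc^k = 2.2477
eta = 0.6152 = 61.5206%

61.5206%


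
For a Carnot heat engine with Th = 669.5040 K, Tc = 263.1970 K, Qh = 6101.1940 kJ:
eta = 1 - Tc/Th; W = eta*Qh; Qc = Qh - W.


eta = 1 - 263.1970/669.5040 = 0.6069
W = 0.6069 * 6101.1940 = 3702.6781 kJ
Qc = 6101.1940 - 3702.6781 = 2398.5159 kJ

eta = 60.6878%, W = 3702.6781 kJ, Qc = 2398.5159 kJ


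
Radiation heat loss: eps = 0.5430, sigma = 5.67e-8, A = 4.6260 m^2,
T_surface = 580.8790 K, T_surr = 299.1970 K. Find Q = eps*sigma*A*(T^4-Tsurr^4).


T^4 = 1.1385e+11
Tsurr^4 = 8.0136e+09
Q = 0.5430 * 5.67e-8 * 4.6260 * 1.0584e+11 = 15074.1864 W

15074.1864 W


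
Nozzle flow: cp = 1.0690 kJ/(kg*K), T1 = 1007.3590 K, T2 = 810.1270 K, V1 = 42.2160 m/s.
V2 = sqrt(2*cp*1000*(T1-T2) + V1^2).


dT = 197.2320 K
2*cp*1000*dT = 421682.0160
V1^2 = 1782.1907
V2 = sqrt(423464.2067) = 650.7413 m/s

650.7413 m/s


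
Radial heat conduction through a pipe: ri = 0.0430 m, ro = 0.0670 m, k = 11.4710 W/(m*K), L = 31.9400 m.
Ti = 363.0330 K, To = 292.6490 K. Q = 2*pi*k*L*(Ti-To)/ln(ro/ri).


dT = 70.3840 K
ln(ro/ri) = 0.4435
Q = 2*pi*11.4710*31.9400*70.3840 / 0.4435 = 365345.4653 W

365345.4653 W


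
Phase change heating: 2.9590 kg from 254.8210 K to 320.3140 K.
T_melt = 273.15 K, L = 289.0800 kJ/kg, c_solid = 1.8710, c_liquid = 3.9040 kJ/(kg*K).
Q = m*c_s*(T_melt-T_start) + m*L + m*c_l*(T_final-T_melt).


Q1 (sensible, solid) = 2.9590 * 1.8710 * 18.3290 = 101.4746 kJ
Q2 (latent) = 2.9590 * 289.0800 = 855.3877 kJ
Q3 (sensible, liquid) = 2.9590 * 3.9040 * 47.1640 = 544.8355 kJ
Q_total = 1501.6979 kJ

1501.6979 kJ


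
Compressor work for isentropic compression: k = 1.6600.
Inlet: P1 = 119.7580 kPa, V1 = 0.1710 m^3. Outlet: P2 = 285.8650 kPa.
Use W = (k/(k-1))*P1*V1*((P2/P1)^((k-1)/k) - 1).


(k-1)/k = 0.3976
(P2/P1)^exp = 1.4133
W = 2.5152 * 119.7580 * 0.1710 * (1.4133 - 1) = 21.2874 kJ

21.2874 kJ


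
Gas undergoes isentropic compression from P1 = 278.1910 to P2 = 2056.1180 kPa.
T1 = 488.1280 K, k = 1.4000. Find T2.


(k-1)/k = 0.2857
(P2/P1)^exp = 1.7709
T2 = 488.1280 * 1.7709 = 864.4406 K

864.4406 K


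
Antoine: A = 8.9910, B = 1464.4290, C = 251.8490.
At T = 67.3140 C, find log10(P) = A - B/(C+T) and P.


C+T = 319.1630
B/(C+T) = 4.5883
log10(P) = 8.9910 - 4.5883 = 4.4027
P = 10^4.4027 = 25273.0696 mmHg

25273.0696 mmHg


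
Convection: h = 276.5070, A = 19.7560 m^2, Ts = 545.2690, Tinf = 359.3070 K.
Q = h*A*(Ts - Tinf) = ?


dT = 185.9620 K
Q = 276.5070 * 19.7560 * 185.9620 = 1015849.4648 W

1015849.4648 W


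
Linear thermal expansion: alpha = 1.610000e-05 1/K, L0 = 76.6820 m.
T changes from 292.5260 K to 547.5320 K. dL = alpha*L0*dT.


dT = 255.0060 K
dL = 1.610000e-05 * 76.6820 * 255.0060 = 0.314825 m
L_final = 76.996825 m

dL = 0.314825 m


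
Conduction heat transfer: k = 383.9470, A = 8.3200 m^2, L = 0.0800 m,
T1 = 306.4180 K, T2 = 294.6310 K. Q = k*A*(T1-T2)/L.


dT = 11.7870 K
Q = 383.9470 * 8.3200 * 11.7870 / 0.0800 = 470660.6621 W

470660.6621 W


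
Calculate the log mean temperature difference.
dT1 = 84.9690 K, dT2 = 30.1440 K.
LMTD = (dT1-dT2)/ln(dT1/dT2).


dT1/dT2 = 2.8188
ln(dT1/dT2) = 1.0363
LMTD = 54.8250 / 1.0363 = 52.9045 K

52.9045 K


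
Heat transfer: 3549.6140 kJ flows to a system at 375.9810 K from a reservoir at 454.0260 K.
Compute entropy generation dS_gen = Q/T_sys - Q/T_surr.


dS_sys = 3549.6140/375.9810 = 9.4409 kJ/K
dS_surr = -3549.6140/454.0260 = -7.8181 kJ/K
dS_gen = 9.4409 - 7.8181 = 1.6229 kJ/K (irreversible)

dS_gen = 1.6229 kJ/K, irreversible


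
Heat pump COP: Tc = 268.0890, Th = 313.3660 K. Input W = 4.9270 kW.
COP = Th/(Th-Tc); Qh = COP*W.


COP = 313.3660 / 45.2770 = 6.9211
Qh = 6.9211 * 4.9270 = 34.1002 kW

COP = 6.9211, Qh = 34.1002 kW


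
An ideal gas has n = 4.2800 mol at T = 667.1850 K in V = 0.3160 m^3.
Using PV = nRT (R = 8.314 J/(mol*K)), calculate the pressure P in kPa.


P = nRT/V = 4.2800 * 8.314 * 667.1850 / 0.3160
= 23741.0577 / 0.3160 = 75129.9293 Pa = 75.1299 kPa

75.1299 kPa


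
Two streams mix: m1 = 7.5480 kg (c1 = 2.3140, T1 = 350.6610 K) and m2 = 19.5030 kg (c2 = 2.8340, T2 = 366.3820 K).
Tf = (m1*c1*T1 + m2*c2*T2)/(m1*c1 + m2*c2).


num = 26375.1537
den = 72.7376
Tf = 362.6070 K

362.6070 K


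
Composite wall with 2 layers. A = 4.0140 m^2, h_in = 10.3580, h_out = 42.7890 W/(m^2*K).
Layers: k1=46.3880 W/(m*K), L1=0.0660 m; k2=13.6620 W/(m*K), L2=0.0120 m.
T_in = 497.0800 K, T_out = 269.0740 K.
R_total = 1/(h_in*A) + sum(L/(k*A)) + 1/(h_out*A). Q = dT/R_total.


R_conv_in = 1/(10.3580*4.0140) = 0.0241
R_1 = 0.0660/(46.3880*4.0140) = 0.0004
R_2 = 0.0120/(13.6620*4.0140) = 0.0002
R_conv_out = 1/(42.7890*4.0140) = 0.0058
R_total = 0.0304 K/W
Q = 228.0060 / 0.0304 = 7488.5522 W

R_total = 0.0304 K/W, Q = 7488.5522 W


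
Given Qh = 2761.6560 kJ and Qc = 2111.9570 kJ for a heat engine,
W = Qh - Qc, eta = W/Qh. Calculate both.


W = 2761.6560 - 2111.9570 = 649.6990 kJ
eta = 649.6990 / 2761.6560 = 0.2353 = 23.5257%

W = 649.6990 kJ, eta = 23.5257%


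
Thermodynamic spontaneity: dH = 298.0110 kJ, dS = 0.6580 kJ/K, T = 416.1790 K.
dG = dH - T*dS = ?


T*dS = 416.1790 * 0.6580 = 273.8458 kJ
dG = 298.0110 - 273.8458 = 24.1652 kJ (non-spontaneous)

dG = 24.1652 kJ, non-spontaneous


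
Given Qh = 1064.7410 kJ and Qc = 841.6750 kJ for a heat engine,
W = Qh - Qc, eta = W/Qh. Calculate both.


W = 1064.7410 - 841.6750 = 223.0660 kJ
eta = 223.0660 / 1064.7410 = 0.2095 = 20.9503%

W = 223.0660 kJ, eta = 20.9503%


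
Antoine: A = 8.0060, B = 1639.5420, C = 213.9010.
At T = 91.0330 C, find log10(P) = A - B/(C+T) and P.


C+T = 304.9340
B/(C+T) = 5.3767
log10(P) = 8.0060 - 5.3767 = 2.6293
P = 10^2.6293 = 425.8817 mmHg

425.8817 mmHg


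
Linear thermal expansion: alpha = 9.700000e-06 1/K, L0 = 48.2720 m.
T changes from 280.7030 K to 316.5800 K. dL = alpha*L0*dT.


dT = 35.8770 K
dL = 9.700000e-06 * 48.2720 * 35.8770 = 0.016799 m
L_final = 48.288799 m

dL = 0.016799 m


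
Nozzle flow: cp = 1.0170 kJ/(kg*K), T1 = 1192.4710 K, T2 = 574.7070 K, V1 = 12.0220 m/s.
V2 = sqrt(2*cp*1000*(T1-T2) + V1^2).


dT = 617.7640 K
2*cp*1000*dT = 1256531.9760
V1^2 = 144.5285
V2 = sqrt(1256676.5045) = 1121.0158 m/s

1121.0158 m/s


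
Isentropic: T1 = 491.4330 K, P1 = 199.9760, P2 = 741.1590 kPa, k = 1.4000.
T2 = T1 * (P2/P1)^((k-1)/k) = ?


(k-1)/k = 0.2857
(P2/P1)^exp = 1.4540
T2 = 491.4330 * 1.4540 = 714.5239 K

714.5239 K


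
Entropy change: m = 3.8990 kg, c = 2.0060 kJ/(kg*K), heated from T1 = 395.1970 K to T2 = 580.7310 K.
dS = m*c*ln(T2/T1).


T2/T1 = 1.4695
ln(T2/T1) = 0.3849
dS = 3.8990 * 2.0060 * 0.3849 = 3.0105 kJ/K

3.0105 kJ/K


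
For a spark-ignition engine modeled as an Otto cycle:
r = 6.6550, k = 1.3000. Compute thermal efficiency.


r^(k-1) = 1.7658
eta = 1 - 1/1.7658 = 0.4337 = 43.3688%

43.3688%


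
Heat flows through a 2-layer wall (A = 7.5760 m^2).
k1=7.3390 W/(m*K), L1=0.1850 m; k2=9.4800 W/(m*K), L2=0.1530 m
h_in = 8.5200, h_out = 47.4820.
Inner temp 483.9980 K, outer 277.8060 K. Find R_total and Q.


R_conv_in = 1/(8.5200*7.5760) = 0.0155
R_1 = 0.1850/(7.3390*7.5760) = 0.0033
R_2 = 0.1530/(9.4800*7.5760) = 0.0021
R_conv_out = 1/(47.4820*7.5760) = 0.0028
R_total = 0.0237 K/W
Q = 206.1920 / 0.0237 = 8689.0827 W

R_total = 0.0237 K/W, Q = 8689.0827 W


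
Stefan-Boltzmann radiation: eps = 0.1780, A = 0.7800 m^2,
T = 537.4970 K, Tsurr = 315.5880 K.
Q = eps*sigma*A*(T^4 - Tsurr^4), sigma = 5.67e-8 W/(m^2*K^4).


T^4 = 8.3465e+10
Tsurr^4 = 9.9193e+09
Q = 0.1780 * 5.67e-8 * 0.7800 * 7.3546e+10 = 578.9680 W

578.9680 W


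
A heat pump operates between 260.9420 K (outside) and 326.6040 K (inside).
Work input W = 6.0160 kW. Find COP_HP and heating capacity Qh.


COP = 326.6040 / 65.6620 = 4.9740
Qh = 4.9740 * 6.0160 = 29.9237 kW

COP = 4.9740, Qh = 29.9237 kW


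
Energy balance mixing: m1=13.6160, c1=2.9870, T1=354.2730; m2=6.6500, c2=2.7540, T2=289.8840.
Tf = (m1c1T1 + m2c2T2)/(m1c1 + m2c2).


num = 19717.5989
den = 58.9851
Tf = 334.2811 K

334.2811 K


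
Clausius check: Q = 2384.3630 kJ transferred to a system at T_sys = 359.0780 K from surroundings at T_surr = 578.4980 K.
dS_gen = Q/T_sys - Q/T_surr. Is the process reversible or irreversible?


dS_sys = 2384.3630/359.0780 = 6.6402 kJ/K
dS_surr = -2384.3630/578.4980 = -4.1216 kJ/K
dS_gen = 6.6402 - 4.1216 = 2.5186 kJ/K (irreversible)

dS_gen = 2.5186 kJ/K, irreversible


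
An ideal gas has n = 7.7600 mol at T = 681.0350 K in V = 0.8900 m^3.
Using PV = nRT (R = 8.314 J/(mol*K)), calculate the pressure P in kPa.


P = nRT/V = 7.7600 * 8.314 * 681.0350 / 0.8900
= 43938.0899 / 0.8900 = 49368.6404 Pa = 49.3686 kPa

49.3686 kPa


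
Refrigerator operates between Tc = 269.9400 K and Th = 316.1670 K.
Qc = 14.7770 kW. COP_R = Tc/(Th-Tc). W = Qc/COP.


COP = 269.9400 / 46.2270 = 5.8394
W = 14.7770 / 5.8394 = 2.5305 kW

COP = 5.8394, W = 2.5305 kW


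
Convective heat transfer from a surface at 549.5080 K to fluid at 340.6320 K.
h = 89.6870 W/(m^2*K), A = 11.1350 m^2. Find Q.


dT = 208.8760 K
Q = 89.6870 * 11.1350 * 208.8760 = 208597.0973 W

208597.0973 W


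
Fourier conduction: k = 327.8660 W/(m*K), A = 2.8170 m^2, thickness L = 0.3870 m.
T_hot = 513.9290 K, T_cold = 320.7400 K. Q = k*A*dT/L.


dT = 193.1890 K
Q = 327.8660 * 2.8170 * 193.1890 / 0.3870 = 461057.0410 W

461057.0410 W


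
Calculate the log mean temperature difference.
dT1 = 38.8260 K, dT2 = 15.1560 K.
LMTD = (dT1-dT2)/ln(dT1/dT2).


dT1/dT2 = 2.5618
ln(dT1/dT2) = 0.9407
LMTD = 23.6700 / 0.9407 = 25.1623 K

25.1623 K
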